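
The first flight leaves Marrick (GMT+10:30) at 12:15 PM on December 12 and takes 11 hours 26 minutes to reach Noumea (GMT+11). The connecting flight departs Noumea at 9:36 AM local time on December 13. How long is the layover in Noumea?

Convert departure to UTC: 12:15 PM − 10:30 = 1:45 AM UTC on Dec 12.
Add 11 hours 26 minutes flight time → 1:11 PM UTC.
Noumea is UTC+11:00, so local arrival = 1:11 PM + 11:00 = 12:11 AM on Dec 13.
Layover = 9:36 AM − 12:11 AM = 9 hours 25 minutes.

9 hours 25 minutes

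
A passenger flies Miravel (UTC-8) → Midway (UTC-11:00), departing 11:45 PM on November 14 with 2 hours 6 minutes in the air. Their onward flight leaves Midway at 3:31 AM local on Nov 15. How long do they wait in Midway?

4 hours 40 minutes

Convert departure to UTC: 11:45 PM + 8:00 = 7:45 AM UTC on Nov 15.
Add 2 hours and 6 minutes flight time → 9:51 AM UTC.
Midway is UTC−11:00, so local arrival = 9:51 AM − 11:00 = 10:51 PM on Nov 14.
Layover = 3:31 AM − 10:51 PM (+1 day) = 4 hours 40 minutes.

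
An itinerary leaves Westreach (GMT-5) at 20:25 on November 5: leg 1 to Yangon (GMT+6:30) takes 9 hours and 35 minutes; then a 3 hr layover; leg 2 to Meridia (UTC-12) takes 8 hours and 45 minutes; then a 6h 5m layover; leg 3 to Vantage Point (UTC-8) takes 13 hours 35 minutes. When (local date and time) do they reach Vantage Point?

10:25 on Nov 7

Convert departure to UTC: 20:25 + 5:00 = 01:25 UTC on Nov 6.
Add 9 hours 35 minutes leg 1 → 11:00 UTC.
Add 3 hours layover in Yangon → 14:00 UTC.
Add 8 hours and 45 minutes leg 2 → 22:45 UTC.
Add 6 hours and 5 minutes layover in Meridia → 04:50 UTC (Nov 7).
Add 13 hours 35 minutes leg 3 → 18:25 UTC.
Vantage Point is UTC−8:00, so local arrival = 18:25 − 8:00 = 10:25 on Nov 7.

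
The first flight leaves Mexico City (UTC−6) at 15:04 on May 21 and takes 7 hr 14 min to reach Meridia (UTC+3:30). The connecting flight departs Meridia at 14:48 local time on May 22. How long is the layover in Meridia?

7 hours

Convert departure to UTC: 15:04 + 6:00 = 21:04 UTC on May 21.
Add 7 hours and 14 minutes flight time → 04:18 UTC (May 22).
Meridia is UTC+3:30, so local arrival = 04:18 + 3:30 = 07:48 on May 22.
Layover = 14:48 − 07:48 = 7 hours.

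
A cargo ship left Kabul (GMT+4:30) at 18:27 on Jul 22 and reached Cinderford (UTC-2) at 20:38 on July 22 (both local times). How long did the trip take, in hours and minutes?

8 hours 41 minutes

Departure in UTC: 18:27 − 4:30 = 13:57 on Jul 22.
Arrival in UTC: 20:38 + 2:00 = 22:38 on Jul 22.
Elapsed = 22:38 − 13:57 = 8 hours 41 minutes.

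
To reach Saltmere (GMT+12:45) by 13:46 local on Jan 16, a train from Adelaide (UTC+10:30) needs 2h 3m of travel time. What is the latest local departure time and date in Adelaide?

09:28 on January 16

Target arrival in UTC: 13:46 − 12:45 = 01:01 on Jan 16.
Subtract 2 hours and 3 minutes → departure 22:58 UTC on Jan 15.
Adelaide is UTC+10:30: 22:58 + 10:30 = 09:28 on Jan 16.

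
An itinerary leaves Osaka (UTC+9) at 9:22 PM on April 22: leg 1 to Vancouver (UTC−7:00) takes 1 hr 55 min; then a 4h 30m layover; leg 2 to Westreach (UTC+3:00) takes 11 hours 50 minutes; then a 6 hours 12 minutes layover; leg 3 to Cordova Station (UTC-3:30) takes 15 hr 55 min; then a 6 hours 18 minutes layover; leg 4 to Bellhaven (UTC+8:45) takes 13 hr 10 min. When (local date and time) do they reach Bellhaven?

Convert departure to UTC: 9:22 PM − 9:00 = 12:22 PM UTC on Apr 22.
Add 1 hour 55 minutes leg 1 → 2:17 PM UTC.
Add 4 hours 30 minutes layover in Vancouver → 6:47 PM UTC.
Add 11 hours and 50 minutes leg 2 → 6:37 AM UTC (Apr 23).
Add 6 hours and 12 minutes layover in Westreach → 12:49 PM UTC.
Add 15 hours and 55 minutes leg 3 → 4:44 AM UTC (Apr 24).
Add 6 hours and 18 minutes layover in Cordova Station → 11:02 AM UTC.
Add 13 hours and 10 minutes leg 4 → 12:12 AM UTC (Apr 25).
Bellhaven is UTC+8:45, so local arrival = 12:12 AM + 8:45 = 8:57 AM on Apr 25.

8:57 AM on April 25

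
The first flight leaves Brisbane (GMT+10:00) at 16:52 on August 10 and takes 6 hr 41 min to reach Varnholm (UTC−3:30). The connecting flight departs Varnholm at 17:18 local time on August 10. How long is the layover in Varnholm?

Convert departure to UTC: 16:52 − 10:00 = 06:52 UTC on Aug 10.
Add 6 hours and 41 minutes flight time → 13:33 UTC.
Varnholm is UTC−3:30, so local arrival = 13:33 − 3:30 = 10:03 on Aug 10.
Layover = 17:18 − 10:03 = 7 hours 15 minutes.

7 hours 15 minutes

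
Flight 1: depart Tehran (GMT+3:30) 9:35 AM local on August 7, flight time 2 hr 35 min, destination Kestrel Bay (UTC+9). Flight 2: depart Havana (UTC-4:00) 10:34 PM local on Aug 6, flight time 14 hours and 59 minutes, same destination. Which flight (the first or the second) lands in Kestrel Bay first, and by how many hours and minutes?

Flight 1 in UTC: 9:35 AM − 3:30 = 6:05 AM on Aug 7.
+2 hours and 35 minutes → arrive 8:40 AM UTC on Aug 7.
Flight 2 in UTC: 10:34 PM + 4:00 = 2:34 AM on Aug 7.
+14 hours 59 minutes → arrive 5:33 PM UTC on Aug 7.
Flight 1 lands earlier by 8 hours 53 minutes.

the first, by 8 hours 53 minutes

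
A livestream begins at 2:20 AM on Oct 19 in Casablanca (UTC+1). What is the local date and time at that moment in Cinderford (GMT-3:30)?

Cinderford is 4:30 behind Casablanca.
Shift by the zone difference: 2:20 AM − 4:30 = 9:50 PM on Oct 18 in Cinderford.

9:50 PM on October 18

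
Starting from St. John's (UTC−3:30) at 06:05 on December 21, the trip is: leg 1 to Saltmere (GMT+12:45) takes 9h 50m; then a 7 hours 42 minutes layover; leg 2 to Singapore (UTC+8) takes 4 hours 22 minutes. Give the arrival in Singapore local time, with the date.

15:29 on December 22

Convert departure to UTC: 06:05 + 3:30 = 09:35 UTC on Dec 21.
Add 9 hours and 50 minutes leg 1 → 19:25 UTC.
Add 7 hours 42 minutes layover in Saltmere → 03:07 UTC (Dec 22).
Add 4 hours 22 minutes leg 2 → 07:29 UTC.
Singapore is UTC+8:00, so local arrival = 07:29 + 8:00 = 15:29 on Dec 22.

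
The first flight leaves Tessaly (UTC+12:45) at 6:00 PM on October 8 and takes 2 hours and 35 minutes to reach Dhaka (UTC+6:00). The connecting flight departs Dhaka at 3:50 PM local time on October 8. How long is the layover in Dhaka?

Convert departure to UTC: 6:00 PM − 12:45 = 5:15 AM UTC on Oct 8.
Add 2 hours and 35 minutes flight time → 7:50 AM UTC.
Dhaka is UTC+6:00, so local arrival = 7:50 AM + 6:00 = 1:50 PM on Oct 8.
Layover = 3:50 PM − 1:50 PM = 2 hours.

2 hours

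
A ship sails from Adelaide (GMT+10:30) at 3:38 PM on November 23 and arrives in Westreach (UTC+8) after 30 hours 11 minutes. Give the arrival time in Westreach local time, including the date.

7:19 PM on November 24

Convert departure to UTC: 3:38 PM − 10:30 = 5:08 AM UTC on Nov 23.
Add 30 hours 11 minutes travel time → 11:19 AM UTC (Nov 24).
Westreach is UTC+8:00, so local arrival = 11:19 AM + 8:00 = 7:19 PM on Nov 24.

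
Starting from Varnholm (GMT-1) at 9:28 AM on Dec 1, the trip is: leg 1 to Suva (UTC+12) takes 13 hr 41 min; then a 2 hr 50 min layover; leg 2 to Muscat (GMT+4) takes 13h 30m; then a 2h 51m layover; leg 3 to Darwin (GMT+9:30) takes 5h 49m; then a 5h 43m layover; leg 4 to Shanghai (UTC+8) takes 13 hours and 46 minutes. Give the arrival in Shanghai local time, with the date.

4:38 AM on December 4

Convert departure to UTC: 9:28 AM + 1:00 = 10:28 AM UTC on Dec 1.
Add 13 hours and 41 minutes leg 1 → 12:09 AM UTC (Dec 2).
Add 2 hours 50 minutes layover in Suva → 2:59 AM UTC.
Add 13 hours 30 minutes leg 2 → 4:29 PM UTC.
Add 2 hours and 51 minutes layover in Muscat → 7:20 PM UTC.
Add 5 hours and 49 minutes leg 3 → 1:09 AM UTC (Dec 3).
Add 5 hours 43 minutes layover in Darwin → 6:52 AM UTC.
Add 13 hours 46 minutes leg 4 → 8:38 PM UTC.
Shanghai is UTC+8:00, so local arrival = 8:38 PM + 8:00 = 4:38 AM on Dec 4.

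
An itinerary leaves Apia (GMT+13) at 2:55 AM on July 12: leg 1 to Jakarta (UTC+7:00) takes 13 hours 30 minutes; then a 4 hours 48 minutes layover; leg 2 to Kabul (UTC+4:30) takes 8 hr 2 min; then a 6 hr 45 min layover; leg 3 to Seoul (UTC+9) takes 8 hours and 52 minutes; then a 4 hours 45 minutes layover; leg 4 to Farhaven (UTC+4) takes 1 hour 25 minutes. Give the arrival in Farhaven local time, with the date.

6:02 PM on July 13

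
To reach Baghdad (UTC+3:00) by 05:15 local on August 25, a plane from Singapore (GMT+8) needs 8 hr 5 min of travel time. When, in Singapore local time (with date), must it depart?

Target arrival in UTC: 05:15 − 3:00 = 02:15 on Aug 25.
Subtract 8 hours and 5 minutes → departure 18:10 UTC on Aug 24.
Singapore is UTC+8:00: 18:10 + 8:00 = 02:10 on Aug 25.

02:10 on Aug 25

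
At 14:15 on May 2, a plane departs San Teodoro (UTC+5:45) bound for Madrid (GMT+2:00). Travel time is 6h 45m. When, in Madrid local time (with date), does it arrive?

Convert departure to UTC: 14:15 − 5:45 = 08:30 UTC on May 2.
Add 6 hours and 45 minutes travel time → 15:15 UTC.
Madrid is UTC+2:00, so local arrival = 15:15 + 2:00 = 17:15 on May 2.

17:15 on May 2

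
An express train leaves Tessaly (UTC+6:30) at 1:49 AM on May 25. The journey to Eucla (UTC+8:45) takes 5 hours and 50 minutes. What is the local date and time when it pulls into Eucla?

9:54 AM on May 25

Convert departure to UTC: 1:49 AM − 6:30 = 7:19 PM UTC on May 24.
Add 5 hours and 50 minutes travel time → 1:09 AM UTC (May 25).
Eucla is UTC+8:45, so local arrival = 1:09 AM + 8:45 = 9:54 AM on May 25.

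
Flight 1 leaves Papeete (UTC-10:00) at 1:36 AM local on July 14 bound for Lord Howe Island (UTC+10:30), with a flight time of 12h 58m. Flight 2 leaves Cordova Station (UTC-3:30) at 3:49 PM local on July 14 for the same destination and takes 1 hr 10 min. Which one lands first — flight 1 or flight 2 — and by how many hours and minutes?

the second, by 4 hours 5 minutes

Flight 1 in UTC: 1:36 AM + 10:00 = 11:36 AM on Jul 14.
+12 hours 58 minutes → arrive 12:34 AM UTC on Jul 15.
Flight 2 in UTC: 3:49 PM + 3:30 = 7:19 PM on Jul 14.
+1 hour 10 minutes → arrive 8:29 PM UTC on Jul 14.
Flight 2 lands earlier by 4 hours 5 minutes.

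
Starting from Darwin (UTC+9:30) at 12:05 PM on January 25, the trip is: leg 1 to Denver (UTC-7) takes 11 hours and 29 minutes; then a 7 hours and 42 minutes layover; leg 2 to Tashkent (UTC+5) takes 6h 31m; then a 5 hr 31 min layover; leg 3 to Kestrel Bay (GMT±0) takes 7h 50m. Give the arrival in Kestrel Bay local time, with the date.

Convert departure to UTC: 12:05 PM − 9:30 = 2:35 AM UTC on Jan 25.
Add 11 hours 29 minutes leg 1 → 2:04 PM UTC.
Add 7 hours 42 minutes layover in Denver → 9:46 PM UTC.
Add 6 hours 31 minutes leg 2 → 4:17 AM UTC (Jan 26).
Add 5 hours 31 minutes layover in Tashkent → 9:48 AM UTC.
Add 7 hours 50 minutes leg 3 → 5:38 PM UTC.
Kestrel Bay is UTC+0, so local arrival is the same: 5:38 PM on Jan 26.

5:38 PM on January 26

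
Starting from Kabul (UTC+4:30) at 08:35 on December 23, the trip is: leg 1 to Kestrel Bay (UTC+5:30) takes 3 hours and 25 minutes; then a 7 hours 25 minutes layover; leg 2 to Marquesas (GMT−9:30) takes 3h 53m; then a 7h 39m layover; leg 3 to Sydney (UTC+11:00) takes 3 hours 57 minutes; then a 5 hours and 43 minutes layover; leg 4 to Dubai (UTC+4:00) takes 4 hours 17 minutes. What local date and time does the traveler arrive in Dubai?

Convert departure to UTC: 08:35 − 4:30 = 04:05 UTC on Dec 23.
Add 3 hours 25 minutes leg 1 → 07:30 UTC.
Add 7 hours 25 minutes layover in Kestrel Bay → 14:55 UTC.
Add 3 hours and 53 minutes leg 2 → 18:48 UTC.
Add 7 hours and 39 minutes layover in Marquesas → 02:27 UTC (Dec 24).
Add 3 hours 57 minutes leg 3 → 06:24 UTC.
Add 5 hours and 43 minutes layover in Sydney → 12:07 UTC.
Add 4 hours 17 minutes leg 4 → 16:24 UTC.
Dubai is UTC+4:00, so local arrival = 16:24 + 4:00 = 20:24 on Dec 24.

20:24 on December 24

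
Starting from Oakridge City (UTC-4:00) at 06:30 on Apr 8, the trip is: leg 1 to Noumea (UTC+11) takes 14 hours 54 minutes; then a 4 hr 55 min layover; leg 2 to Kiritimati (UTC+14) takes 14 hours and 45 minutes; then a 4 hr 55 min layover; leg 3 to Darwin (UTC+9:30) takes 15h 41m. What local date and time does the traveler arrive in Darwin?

Convert departure to UTC: 06:30 + 4:00 = 10:30 UTC on Apr 8.
Add 14 hours 54 minutes leg 1 → 01:24 UTC (Apr 9).
Add 4 hours and 55 minutes layover in Noumea → 06:19 UTC.
Add 14 hours 45 minutes leg 2 → 21:04 UTC.
Add 4 hours and 55 minutes layover in Kiritimati → 01:59 UTC (Apr 10).
Add 15 hours 41 minutes leg 3 → 17:40 UTC.
Darwin is UTC+9:30, so local arrival = 17:40 + 9:30 = 03:10 on Apr 11.

03:10 on April 11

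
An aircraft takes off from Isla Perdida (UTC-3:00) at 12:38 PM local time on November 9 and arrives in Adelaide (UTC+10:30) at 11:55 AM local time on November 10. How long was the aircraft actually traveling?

9 hours 47 minutes

Adelaide is 13:30 ahead of Isla Perdida.
Clock-face elapsed time (ignoring zones) is 23 hours 17 minutes.
Actual elapsed = 23 hours 17 minutes − 13:30 = 9 hours 47 minutes.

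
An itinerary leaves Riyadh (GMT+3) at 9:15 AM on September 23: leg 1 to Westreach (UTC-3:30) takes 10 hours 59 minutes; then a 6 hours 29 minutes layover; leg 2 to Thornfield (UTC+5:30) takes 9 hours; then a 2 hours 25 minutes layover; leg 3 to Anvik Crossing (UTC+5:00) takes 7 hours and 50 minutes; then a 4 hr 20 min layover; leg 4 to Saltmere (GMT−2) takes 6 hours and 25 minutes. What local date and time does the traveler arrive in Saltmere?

Convert departure to UTC: 9:15 AM − 3:00 = 6:15 AM UTC on Sep 23.
Add 10 hours 59 minutes leg 1 → 5:14 PM UTC.
Add 6 hours 29 minutes layover in Westreach → 11:43 PM UTC.
Add 9 hours leg 2 → 8:43 AM UTC (Sep 24).
Add 2 hours 25 minutes layover in Thornfield → 11:08 AM UTC.
Add 7 hours and 50 minutes leg 3 → 6:58 PM UTC.
Add 4 hours 20 minutes layover in Anvik Crossing → 11:18 PM UTC.
Add 6 hours and 25 minutes leg 4 → 5:43 AM UTC (Sep 25).
Saltmere is UTC−2:00, so local arrival = 5:43 AM − 2:00 = 3:43 AM on Sep 25.

3:43 AM on September 25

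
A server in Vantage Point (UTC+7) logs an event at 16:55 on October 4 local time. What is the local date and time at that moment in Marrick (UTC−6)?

Marrick is 13:00 behind Vantage Point.
Shift by the zone difference: 16:55 − 13:00 = 03:55 on Oct 4 in Marrick.

03:55 on October 4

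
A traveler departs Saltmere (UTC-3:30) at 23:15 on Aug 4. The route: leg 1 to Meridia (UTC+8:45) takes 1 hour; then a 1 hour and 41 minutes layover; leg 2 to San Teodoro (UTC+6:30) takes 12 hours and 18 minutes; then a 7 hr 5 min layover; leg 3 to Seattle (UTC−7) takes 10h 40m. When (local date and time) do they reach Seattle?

04:29 on Aug 6

Convert departure to UTC: 23:15 + 3:30 = 02:45 UTC on Aug 5.
Add 1 hour leg 1 → 03:45 UTC.
Add 1 hour 41 minutes layover in Meridia → 05:26 UTC.
Add 12 hours 18 minutes leg 2 → 17:44 UTC.
Add 7 hours and 5 minutes layover in San Teodoro → 00:49 UTC (Aug 6).
Add 10 hours 40 minutes leg 3 → 11:29 UTC.
Seattle is UTC−7:00, so local arrival = 11:29 − 7:00 = 04:29 on Aug 6.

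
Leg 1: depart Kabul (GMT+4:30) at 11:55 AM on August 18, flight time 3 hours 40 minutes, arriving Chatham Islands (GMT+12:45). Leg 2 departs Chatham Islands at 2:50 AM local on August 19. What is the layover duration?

Convert departure to UTC: 11:55 AM − 4:30 = 7:25 AM UTC on Aug 18.
Add 3 hours and 40 minutes flight time → 11:05 AM UTC.
Chatham Islands is UTC+12:45, so local arrival = 11:05 AM + 12:45 = 11:50 PM on Aug 18.
Layover = 2:50 AM − 11:50 PM (+1 day) = 3 hours.

3 hours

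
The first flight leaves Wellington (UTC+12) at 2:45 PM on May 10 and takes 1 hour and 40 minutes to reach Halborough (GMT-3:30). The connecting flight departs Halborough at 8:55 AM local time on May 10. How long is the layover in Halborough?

Convert departure to UTC: 2:45 PM − 12:00 = 2:45 AM UTC on May 10.
Add 1 hour 40 minutes flight time → 4:25 AM UTC.
Halborough is UTC−3:30, so local arrival = 4:25 AM − 3:30 = 12:55 AM on May 10.
Layover = 8:55 AM − 12:55 AM = 8 hours.

8 hours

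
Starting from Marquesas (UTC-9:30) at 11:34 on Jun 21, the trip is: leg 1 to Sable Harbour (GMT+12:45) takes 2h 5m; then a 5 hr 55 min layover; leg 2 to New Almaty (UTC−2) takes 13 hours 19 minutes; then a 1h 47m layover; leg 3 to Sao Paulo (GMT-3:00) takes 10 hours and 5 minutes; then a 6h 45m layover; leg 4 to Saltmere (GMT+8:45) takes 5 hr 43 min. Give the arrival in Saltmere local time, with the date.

03:28 on June 24

Convert departure to UTC: 11:34 + 9:30 = 21:04 UTC on Jun 21.
Add 2 hours and 5 minutes leg 1 → 23:09 UTC.
Add 5 hours and 55 minutes layover in Sable Harbour → 05:04 UTC (Jun 22).
Add 13 hours and 19 minutes leg 2 → 18:23 UTC.
Add 1 hour 47 minutes layover in New Almaty → 20:10 UTC.
Add 10 hours and 5 minutes leg 3 → 06:15 UTC (Jun 23).
Add 6 hours 45 minutes layover in Sao Paulo → 13:00 UTC.
Add 5 hours and 43 minutes leg 4 → 18:43 UTC.
Saltmere is UTC+8:45, so local arrival = 18:43 + 8:45 = 03:28 on Jun 24.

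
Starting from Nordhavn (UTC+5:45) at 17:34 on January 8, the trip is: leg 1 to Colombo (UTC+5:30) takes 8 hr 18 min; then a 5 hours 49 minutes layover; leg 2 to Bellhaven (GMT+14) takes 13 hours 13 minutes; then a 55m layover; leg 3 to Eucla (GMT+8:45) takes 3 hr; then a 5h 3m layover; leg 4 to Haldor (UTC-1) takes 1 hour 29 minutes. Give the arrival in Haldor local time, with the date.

00:36 on January 10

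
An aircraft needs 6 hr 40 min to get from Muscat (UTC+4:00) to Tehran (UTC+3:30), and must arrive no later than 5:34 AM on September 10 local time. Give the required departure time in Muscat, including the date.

Target arrival in UTC: 5:34 AM − 3:30 = 2:04 AM on Sep 10.
Subtract 6 hours 40 minutes → departure 7:24 PM UTC on Sep 9.
Muscat is UTC+4:00: 7:24 PM + 4:00 = 11:24 PM on Sep 9.

11:24 PM on Sep 9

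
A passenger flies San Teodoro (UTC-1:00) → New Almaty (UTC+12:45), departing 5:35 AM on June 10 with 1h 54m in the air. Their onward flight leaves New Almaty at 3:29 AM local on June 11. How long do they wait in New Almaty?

Convert departure to UTC: 5:35 AM + 1:00 = 6:35 AM UTC on Jun 10.
Add 1 hour and 54 minutes flight time → 8:29 AM UTC.
New Almaty is UTC+12:45, so local arrival = 8:29 AM + 12:45 = 9:14 PM on Jun 10.
Layover = 3:29 AM − 9:14 PM (+1 day) = 6 hours 15 minutes.

6 hours 15 minutes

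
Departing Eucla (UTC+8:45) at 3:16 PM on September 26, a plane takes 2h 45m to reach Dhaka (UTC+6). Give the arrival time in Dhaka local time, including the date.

3:16 PM on September 26

Convert departure to UTC: 3:16 PM − 8:45 = 6:31 AM UTC on Sep 26.
Add 2 hours and 45 minutes travel time → 9:16 AM UTC.
Dhaka is UTC+6:00, so local arrival = 9:16 AM + 6:00 = 3:16 PM on Sep 26.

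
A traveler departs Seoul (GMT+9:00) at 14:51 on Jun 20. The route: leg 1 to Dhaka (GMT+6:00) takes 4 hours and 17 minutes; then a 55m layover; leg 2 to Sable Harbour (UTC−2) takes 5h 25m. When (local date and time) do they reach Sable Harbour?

Convert departure to UTC: 14:51 − 9:00 = 05:51 UTC on Jun 20.
Add 4 hours 17 minutes leg 1 → 10:08 UTC.
Add 55 minutes layover in Dhaka → 11:03 UTC.
Add 5 hours 25 minutes leg 2 → 16:28 UTC.
Sable Harbour is UTC−2:00, so local arrival = 16:28 − 2:00 = 14:28 on Jun 20.

14:28 on June 20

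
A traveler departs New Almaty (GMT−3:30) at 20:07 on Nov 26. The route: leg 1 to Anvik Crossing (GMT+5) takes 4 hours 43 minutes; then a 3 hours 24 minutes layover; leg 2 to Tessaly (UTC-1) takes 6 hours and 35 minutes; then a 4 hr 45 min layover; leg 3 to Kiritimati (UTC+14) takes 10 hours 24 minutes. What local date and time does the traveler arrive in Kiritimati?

Convert departure to UTC: 20:07 + 3:30 = 23:37 UTC on Nov 26.
Add 4 hours 43 minutes leg 1 → 04:20 UTC (Nov 27).
Add 3 hours and 24 minutes layover in Anvik Crossing → 07:44 UTC.
Add 6 hours 35 minutes leg 2 → 14:19 UTC.
Add 4 hours and 45 minutes layover in Tessaly → 19:04 UTC.
Add 10 hours 24 minutes leg 3 → 05:28 UTC (Nov 28).
Kiritimati is UTC+14:00, so local arrival = 05:28 + 14:00 = 19:28 on Nov 28.

19:28 on November 28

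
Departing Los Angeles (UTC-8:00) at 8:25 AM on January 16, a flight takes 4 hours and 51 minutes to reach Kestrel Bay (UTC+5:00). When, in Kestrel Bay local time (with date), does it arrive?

2:16 AM on January 17

Convert departure to UTC: 8:25 AM + 8:00 = 4:25 PM UTC on Jan 16.
Add 4 hours and 51 minutes travel time → 9:16 PM UTC.
Kestrel Bay is UTC+5:00, so local arrival = 9:16 PM + 5:00 = 2:16 AM on Jan 17.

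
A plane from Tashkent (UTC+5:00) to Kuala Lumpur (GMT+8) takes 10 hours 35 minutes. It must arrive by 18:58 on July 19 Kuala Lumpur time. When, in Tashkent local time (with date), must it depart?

Target arrival in UTC: 18:58 − 8:00 = 10:58 on Jul 19.
Subtract 10 hours and 35 minutes → departure 00:23 UTC on Jul 19.
Tashkent is UTC+5:00: 00:23 + 5:00 = 05:23 on Jul 19.

05:23 on July 19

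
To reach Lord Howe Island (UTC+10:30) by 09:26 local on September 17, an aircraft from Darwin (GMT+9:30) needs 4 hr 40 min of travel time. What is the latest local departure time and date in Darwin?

03:46 on Sep 17

Target arrival in UTC: 09:26 − 10:30 = 22:56 on Sep 16.
Subtract 4 hours 40 minutes → departure 18:16 UTC on Sep 16.
Darwin is UTC+9:30: 18:16 + 9:30 = 03:46 on Sep 17.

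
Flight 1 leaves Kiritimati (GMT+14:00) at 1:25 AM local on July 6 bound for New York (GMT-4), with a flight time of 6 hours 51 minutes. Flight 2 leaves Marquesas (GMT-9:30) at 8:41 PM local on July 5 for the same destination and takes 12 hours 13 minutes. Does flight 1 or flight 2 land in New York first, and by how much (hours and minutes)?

the first, by 24 hours 8 minutes

Flight 1 in UTC: 1:25 AM − 14:00 = 11:25 AM on Jul 5.
+6 hours and 51 minutes → arrive 6:16 PM UTC on Jul 5.
Flight 2 in UTC: 8:41 PM + 9:30 = 6:11 AM on Jul 6.
+12 hours 13 minutes → arrive 6:24 PM UTC on Jul 6.
Flight 1 lands earlier by 24 hours 8 minutes.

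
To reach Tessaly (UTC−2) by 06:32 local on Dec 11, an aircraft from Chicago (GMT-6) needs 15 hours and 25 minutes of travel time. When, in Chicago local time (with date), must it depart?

11:07 on December 10

Target arrival in UTC: 06:32 + 2:00 = 08:32 on Dec 11.
Subtract 15 hours 25 minutes → departure 17:07 UTC on Dec 10.
Chicago is UTC−6:00: 17:07 − 6:00 = 11:07 on Dec 10.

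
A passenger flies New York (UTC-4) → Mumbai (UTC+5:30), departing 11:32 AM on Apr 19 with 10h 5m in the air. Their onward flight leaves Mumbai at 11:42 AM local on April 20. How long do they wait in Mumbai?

Convert departure to UTC: 11:32 AM + 4:00 = 3:32 PM UTC on Apr 19.
Add 10 hours 5 minutes flight time → 1:37 AM UTC (Apr 20).
Mumbai is UTC+5:30, so local arrival = 1:37 AM + 5:30 = 7:07 AM on Apr 20.
Layover = 11:42 AM − 7:07 AM = 4 hours 35 minutes.

4 hours 35 minutes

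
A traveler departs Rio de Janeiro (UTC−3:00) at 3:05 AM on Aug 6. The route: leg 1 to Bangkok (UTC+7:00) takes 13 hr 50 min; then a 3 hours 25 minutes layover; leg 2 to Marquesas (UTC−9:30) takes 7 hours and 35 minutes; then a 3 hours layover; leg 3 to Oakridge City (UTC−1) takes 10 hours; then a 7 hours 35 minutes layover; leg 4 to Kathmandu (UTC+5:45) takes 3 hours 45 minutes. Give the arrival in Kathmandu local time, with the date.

Convert departure to UTC: 3:05 AM + 3:00 = 6:05 AM UTC on Aug 6.
Add 13 hours and 50 minutes leg 1 → 7:55 PM UTC.
Add 3 hours and 25 minutes layover in Bangkok → 11:20 PM UTC.
Add 7 hours 35 minutes leg 2 → 6:55 AM UTC (Aug 7).
Add 3 hours layover in Marquesas → 9:55 AM UTC.
Add 10 hours leg 3 → 7:55 PM UTC.
Add 7 hours 35 minutes layover in Oakridge City → 3:30 AM UTC (Aug 8).
Add 3 hours 45 minutes leg 4 → 7:15 AM UTC.
Kathmandu is UTC+5:45, so local arrival = 7:15 AM + 5:45 = 1:00 PM on Aug 8.

1:00 PM on August 8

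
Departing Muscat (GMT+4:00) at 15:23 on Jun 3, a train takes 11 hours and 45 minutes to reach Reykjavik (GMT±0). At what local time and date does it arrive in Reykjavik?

23:08 on June 3

Reykjavik is 4:00 behind Muscat.
After 11 hours 45 minutes it is 03:08 (Jun 4) in Muscat.
Shift by the zone difference: 03:08 − 4:00 = 23:08 on Jun 3 in Reykjavik.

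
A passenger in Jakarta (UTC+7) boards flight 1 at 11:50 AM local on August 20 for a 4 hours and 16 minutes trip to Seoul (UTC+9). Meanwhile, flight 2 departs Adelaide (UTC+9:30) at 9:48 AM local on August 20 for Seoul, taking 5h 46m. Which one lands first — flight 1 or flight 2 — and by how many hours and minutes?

the second, by 3 hours 2 minutes

Flight 1 in UTC: 11:50 AM − 7:00 = 4:50 AM on Aug 20.
+4 hours and 16 minutes → arrive 9:06 AM UTC on Aug 20.
Flight 2 in UTC: 9:48 AM − 9:30 = 12:18 AM on Aug 20.
+5 hours 46 minutes → arrive 6:04 AM UTC on Aug 20.
Flight 2 lands earlier by 3 hours 2 minutes.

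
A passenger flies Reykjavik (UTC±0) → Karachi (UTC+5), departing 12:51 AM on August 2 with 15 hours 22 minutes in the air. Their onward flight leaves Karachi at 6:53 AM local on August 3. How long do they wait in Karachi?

Reykjavik is at UTC+0, so departure is already 12:51 AM UTC on Aug 2.
Add 15 hours 22 minutes flight time → 4:13 PM UTC.
Karachi is UTC+5:00, so local arrival = 4:13 PM + 5:00 = 9:13 PM on Aug 2.
Layover = 6:53 AM − 9:13 PM (+1 day) = 9 hours 40 minutes.

9 hours 40 minutes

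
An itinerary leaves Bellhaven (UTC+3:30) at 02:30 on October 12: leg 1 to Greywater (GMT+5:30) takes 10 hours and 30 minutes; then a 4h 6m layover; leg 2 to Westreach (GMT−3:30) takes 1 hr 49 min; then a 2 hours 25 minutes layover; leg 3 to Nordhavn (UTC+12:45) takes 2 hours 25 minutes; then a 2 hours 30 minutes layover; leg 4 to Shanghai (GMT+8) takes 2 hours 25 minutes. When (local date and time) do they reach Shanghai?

09:10 on Oct 13

Convert departure to UTC: 02:30 − 3:30 = 23:00 UTC on Oct 11.
Add 10 hours and 30 minutes leg 1 → 09:30 UTC (Oct 12).
Add 4 hours 6 minutes layover in Greywater → 13:36 UTC.
Add 1 hour and 49 minutes leg 2 → 15:25 UTC.
Add 2 hours 25 minutes layover in Westreach → 17:50 UTC.
Add 2 hours 25 minutes leg 3 → 20:15 UTC.
Add 2 hours 30 minutes layover in Nordhavn → 22:45 UTC.
Add 2 hours 25 minutes leg 4 → 01:10 UTC (Oct 13).
Shanghai is UTC+8:00, so local arrival = 01:10 + 8:00 = 09:10 on Oct 13.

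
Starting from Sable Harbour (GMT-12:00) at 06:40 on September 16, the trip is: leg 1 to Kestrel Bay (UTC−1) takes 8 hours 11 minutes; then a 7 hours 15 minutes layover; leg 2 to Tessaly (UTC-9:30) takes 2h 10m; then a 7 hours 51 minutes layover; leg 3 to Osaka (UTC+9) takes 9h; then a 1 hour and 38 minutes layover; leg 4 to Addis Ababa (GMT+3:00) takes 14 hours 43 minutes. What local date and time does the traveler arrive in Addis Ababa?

00:28 on September 19

Convert departure to UTC: 06:40 + 12:00 = 18:40 UTC on Sep 16.
Add 8 hours and 11 minutes leg 1 → 02:51 UTC (Sep 17).
Add 7 hours and 15 minutes layover in Kestrel Bay → 10:06 UTC.
Add 2 hours and 10 minutes leg 2 → 12:16 UTC.
Add 7 hours 51 minutes layover in Tessaly → 20:07 UTC.
Add 9 hours leg 3 → 05:07 UTC (Sep 18).
Add 1 hour and 38 minutes layover in Osaka → 06:45 UTC.
Add 14 hours and 43 minutes leg 4 → 21:28 UTC.
Addis Ababa is UTC+3:00, so local arrival = 21:28 + 3:00 = 00:28 on Sep 19.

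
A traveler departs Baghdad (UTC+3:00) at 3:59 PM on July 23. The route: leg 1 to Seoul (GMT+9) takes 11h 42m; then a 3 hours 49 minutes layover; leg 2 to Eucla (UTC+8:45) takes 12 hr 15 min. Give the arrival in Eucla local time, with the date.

1:30 AM on Jul 25

Convert departure to UTC: 3:59 PM − 3:00 = 12:59 PM UTC on Jul 23.
Add 11 hours 42 minutes leg 1 → 12:41 AM UTC (Jul 24).
Add 3 hours 49 minutes layover in Seoul → 4:30 AM UTC.
Add 12 hours and 15 minutes leg 2 → 4:45 PM UTC.
Eucla is UTC+8:45, so local arrival = 4:45 PM + 8:45 = 1:30 AM on Jul 25.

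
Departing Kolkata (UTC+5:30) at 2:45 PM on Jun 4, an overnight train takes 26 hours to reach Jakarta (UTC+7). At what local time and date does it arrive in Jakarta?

Convert departure to UTC: 2:45 PM − 5:30 = 9:15 AM UTC on Jun 4.
Add 26 hours travel time → 11:15 AM UTC (Jun 5).
Jakarta is UTC+7:00, so local arrival = 11:15 AM + 7:00 = 6:15 PM on Jun 5.

6:15 PM on June 5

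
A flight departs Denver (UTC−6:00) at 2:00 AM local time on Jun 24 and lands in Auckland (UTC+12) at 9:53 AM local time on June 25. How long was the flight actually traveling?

Departure in UTC: 2:00 AM + 6:00 = 8:00 AM on Jun 24.
Arrival in UTC: 9:53 AM − 12:00 = 9:53 PM on Jun 24.
Elapsed = 9:53 PM − 8:00 AM = 13 hours 53 minutes.

13 hours 53 minutes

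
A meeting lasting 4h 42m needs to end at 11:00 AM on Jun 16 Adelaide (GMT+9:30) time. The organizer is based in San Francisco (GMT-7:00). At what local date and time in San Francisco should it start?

1:48 PM on June 15

Target end time in UTC: 11:00 AM − 9:30 = 1:30 AM on Jun 16.
Subtract 4 hours and 42 minutes → start 8:48 PM UTC on Jun 15.
San Francisco is UTC−7:00: 8:48 PM − 7:00 = 1:48 PM on Jun 15.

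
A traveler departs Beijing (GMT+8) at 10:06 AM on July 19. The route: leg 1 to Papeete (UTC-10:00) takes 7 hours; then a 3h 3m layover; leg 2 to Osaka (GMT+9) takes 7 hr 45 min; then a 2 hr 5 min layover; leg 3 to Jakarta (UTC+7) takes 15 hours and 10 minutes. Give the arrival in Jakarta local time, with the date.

Convert departure to UTC: 10:06 AM − 8:00 = 2:06 AM UTC on Jul 19.
Add 7 hours leg 1 → 9:06 AM UTC.
Add 3 hours and 3 minutes layover in Papeete → 12:09 PM UTC.
Add 7 hours 45 minutes leg 2 → 7:54 PM UTC.
Add 2 hours 5 minutes layover in Osaka → 9:59 PM UTC.
Add 15 hours and 10 minutes leg 3 → 1:09 PM UTC (Jul 20).
Jakarta is UTC+7:00, so local arrival = 1:09 PM + 7:00 = 8:09 PM on Jul 20.

8:09 PM on July 20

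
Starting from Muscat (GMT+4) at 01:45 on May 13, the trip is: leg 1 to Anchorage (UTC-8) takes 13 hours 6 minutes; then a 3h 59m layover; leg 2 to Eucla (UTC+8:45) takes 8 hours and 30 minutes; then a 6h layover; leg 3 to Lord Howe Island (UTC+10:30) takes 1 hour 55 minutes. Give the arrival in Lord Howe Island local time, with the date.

17:45 on May 14

Convert departure to UTC: 01:45 − 4:00 = 21:45 UTC on May 12.
Add 13 hours and 6 minutes leg 1 → 10:51 UTC (May 13).
Add 3 hours 59 minutes layover in Anchorage → 14:50 UTC.
Add 8 hours 30 minutes leg 2 → 23:20 UTC.
Add 6 hours layover in Eucla → 05:20 UTC (May 14).
Add 1 hour and 55 minutes leg 3 → 07:15 UTC.
Lord Howe Island is UTC+10:30, so local arrival = 07:15 + 10:30 = 17:45 on May 14.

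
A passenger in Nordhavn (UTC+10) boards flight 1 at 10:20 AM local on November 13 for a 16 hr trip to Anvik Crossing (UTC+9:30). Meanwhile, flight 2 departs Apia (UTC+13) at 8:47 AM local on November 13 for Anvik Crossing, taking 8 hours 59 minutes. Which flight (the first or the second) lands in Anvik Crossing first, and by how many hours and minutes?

the second, by 11 hours 34 minutes

Flight 1 in UTC: 10:20 AM − 10:00 = 12:20 AM on Nov 13.
+16 hours → arrive 4:20 PM UTC on Nov 13.
Flight 2 in UTC: 8:47 AM − 13:00 = 7:47 PM on Nov 12.
+8 hours 59 minutes → arrive 4:46 AM UTC on Nov 13.
Flight 2 lands earlier by 11 hours 34 minutes.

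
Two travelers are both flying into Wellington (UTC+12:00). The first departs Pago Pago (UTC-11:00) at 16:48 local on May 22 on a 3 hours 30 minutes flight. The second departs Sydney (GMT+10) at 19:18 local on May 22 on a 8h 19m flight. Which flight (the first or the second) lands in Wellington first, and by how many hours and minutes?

Flight 1 in UTC: 16:48 + 11:00 = 03:48 on May 23.
+3 hours 30 minutes → arrive 07:18 UTC on May 23.
Flight 2 in UTC: 19:18 − 10:00 = 09:18 on May 22.
+8 hours 19 minutes → arrive 17:37 UTC on May 22.
Flight 2 lands earlier by 13 hours 41 minutes.

the second, by 13 hours 41 minutes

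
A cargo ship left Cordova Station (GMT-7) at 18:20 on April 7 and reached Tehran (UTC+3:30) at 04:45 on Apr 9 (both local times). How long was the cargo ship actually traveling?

23 hours 55 minutes

Departure in UTC: 18:20 + 7:00 = 01:20 on Apr 8.
Arrival in UTC: 04:45 − 3:30 = 01:15 on Apr 9.
Elapsed = 01:15 − 01:20 (+1 day) = 23 hours 55 minutes.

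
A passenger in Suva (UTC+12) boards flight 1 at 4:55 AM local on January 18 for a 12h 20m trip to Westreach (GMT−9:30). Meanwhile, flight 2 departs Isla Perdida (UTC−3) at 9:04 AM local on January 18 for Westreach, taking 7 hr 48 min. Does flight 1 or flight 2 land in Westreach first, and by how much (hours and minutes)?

the first, by 14 hours 37 minutes

Flight 1 in UTC: 4:55 AM − 12:00 = 4:55 PM on Jan 17.
+12 hours 20 minutes → arrive 5:15 AM UTC on Jan 18.
Flight 2 in UTC: 9:04 AM + 3:00 = 12:04 PM on Jan 18.
+7 hours and 48 minutes → arrive 7:52 PM UTC on Jan 18.
Flight 1 lands earlier by 14 hours 37 minutes.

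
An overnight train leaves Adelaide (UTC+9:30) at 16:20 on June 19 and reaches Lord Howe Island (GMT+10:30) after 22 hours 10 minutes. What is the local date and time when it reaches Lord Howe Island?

15:30 on June 20

Convert departure to UTC: 16:20 − 9:30 = 06:50 UTC on Jun 19.
Add 22 hours and 10 minutes travel time → 05:00 UTC (Jun 20).
Lord Howe Island is UTC+10:30, so local arrival = 05:00 + 10:30 = 15:30 on Jun 20.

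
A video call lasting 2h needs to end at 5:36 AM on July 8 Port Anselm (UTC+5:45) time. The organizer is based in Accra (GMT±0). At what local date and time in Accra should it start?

9:51 PM on Jul 7

Target end time in UTC: 5:36 AM − 5:45 = 11:51 PM on Jul 7.
Subtract 2 hours → start 9:51 PM UTC on Jul 7.
Accra is UTC+0, so start is 9:51 PM on Jul 7.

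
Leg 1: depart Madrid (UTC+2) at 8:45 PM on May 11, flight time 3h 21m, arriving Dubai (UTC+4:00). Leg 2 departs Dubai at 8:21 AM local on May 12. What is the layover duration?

6 hours 15 minutes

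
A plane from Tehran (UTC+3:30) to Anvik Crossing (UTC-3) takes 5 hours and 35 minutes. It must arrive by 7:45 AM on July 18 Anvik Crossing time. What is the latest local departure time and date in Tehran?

Target arrival in UTC: 7:45 AM + 3:00 = 10:45 AM on Jul 18.
Subtract 5 hours and 35 minutes → departure 5:10 AM UTC on Jul 18.
Tehran is UTC+3:30: 5:10 AM + 3:30 = 8:40 AM on Jul 18.

8:40 AM on Jul 18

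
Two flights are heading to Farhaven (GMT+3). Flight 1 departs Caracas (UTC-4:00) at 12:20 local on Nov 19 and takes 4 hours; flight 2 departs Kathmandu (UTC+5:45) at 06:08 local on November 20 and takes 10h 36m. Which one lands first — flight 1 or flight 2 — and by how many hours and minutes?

Flight 1 in UTC: 12:20 + 4:00 = 16:20 on Nov 19.
+4 hours → arrive 20:20 UTC on Nov 19.
Flight 2 in UTC: 06:08 − 5:45 = 00:23 on Nov 20.
+10 hours 36 minutes → arrive 10:59 UTC on Nov 20.
Flight 1 lands earlier by 14 hours 39 minutes.

the first, by 14 hours 39 minutes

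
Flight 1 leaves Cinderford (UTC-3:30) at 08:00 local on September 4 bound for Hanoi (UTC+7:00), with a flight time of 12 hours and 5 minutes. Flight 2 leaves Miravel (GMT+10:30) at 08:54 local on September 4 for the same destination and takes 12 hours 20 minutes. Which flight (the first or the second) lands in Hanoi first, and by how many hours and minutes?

the second, by 12 hours 51 minutes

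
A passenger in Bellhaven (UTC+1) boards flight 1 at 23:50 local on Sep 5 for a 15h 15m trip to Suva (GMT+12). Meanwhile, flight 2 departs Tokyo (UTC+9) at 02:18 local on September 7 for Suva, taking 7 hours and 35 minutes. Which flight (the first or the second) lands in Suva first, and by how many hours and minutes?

Flight 1 in UTC: 23:50 − 1:00 = 22:50 on Sep 5.
+15 hours and 15 minutes → arrive 14:05 UTC on Sep 6.
Flight 2 in UTC: 02:18 − 9:00 = 17:18 on Sep 6.
+7 hours 35 minutes → arrive 00:53 UTC on Sep 7.
Flight 1 lands earlier by 10 hours 48 minutes.

the first, by 10 hours 48 minutes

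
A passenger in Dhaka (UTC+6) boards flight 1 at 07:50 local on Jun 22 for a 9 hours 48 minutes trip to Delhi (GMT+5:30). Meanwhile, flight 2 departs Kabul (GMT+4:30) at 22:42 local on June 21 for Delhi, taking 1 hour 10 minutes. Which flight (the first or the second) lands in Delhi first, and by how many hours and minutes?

the second, by 16 hours 16 minutes

Flight 1 in UTC: 07:50 − 6:00 = 01:50 on Jun 22.
+9 hours 48 minutes → arrive 11:38 UTC on Jun 22.
Flight 2 in UTC: 22:42 − 4:30 = 18:12 on Jun 21.
+1 hour and 10 minutes → arrive 19:22 UTC on Jun 21.
Flight 2 lands earlier by 16 hours 16 minutes.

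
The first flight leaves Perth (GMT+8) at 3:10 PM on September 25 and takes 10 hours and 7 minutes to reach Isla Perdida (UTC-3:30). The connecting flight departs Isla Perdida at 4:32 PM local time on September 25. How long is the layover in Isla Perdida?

Convert departure to UTC: 3:10 PM − 8:00 = 7:10 AM UTC on Sep 25.
Add 10 hours 7 minutes flight time → 5:17 PM UTC.
Isla Perdida is UTC−3:30, so local arrival = 5:17 PM − 3:30 = 1:47 PM on Sep 25.
Layover = 4:32 PM − 1:47 PM = 2 hours 45 minutes.

2 hours 45 minutes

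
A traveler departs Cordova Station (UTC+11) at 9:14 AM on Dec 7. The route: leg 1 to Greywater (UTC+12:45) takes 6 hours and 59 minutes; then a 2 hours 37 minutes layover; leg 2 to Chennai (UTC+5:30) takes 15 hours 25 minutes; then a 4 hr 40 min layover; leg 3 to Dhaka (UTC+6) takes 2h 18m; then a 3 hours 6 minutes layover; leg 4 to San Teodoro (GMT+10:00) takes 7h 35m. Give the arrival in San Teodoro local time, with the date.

2:54 AM on December 9

Convert departure to UTC: 9:14 AM − 11:00 = 10:14 PM UTC on Dec 6.
Add 6 hours 59 minutes leg 1 → 5:13 AM UTC (Dec 7).
Add 2 hours 37 minutes layover in Greywater → 7:50 AM UTC.
Add 15 hours 25 minutes leg 2 → 11:15 PM UTC.
Add 4 hours and 40 minutes layover in Chennai → 3:55 AM UTC (Dec 8).
Add 2 hours 18 minutes leg 3 → 6:13 AM UTC.
Add 3 hours 6 minutes layover in Dhaka → 9:19 AM UTC.
Add 7 hours 35 minutes leg 4 → 4:54 PM UTC.
San Teodoro is UTC+10:00, so local arrival = 4:54 PM + 10:00 = 2:54 AM on Dec 9.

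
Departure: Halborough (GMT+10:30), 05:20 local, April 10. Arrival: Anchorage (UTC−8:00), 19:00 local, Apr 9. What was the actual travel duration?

8 hours 10 minutes

Departure in UTC: 05:20 − 10:30 = 18:50 on Apr 9.
Arrival in UTC: 19:00 + 8:00 = 03:00 on Apr 10.
Elapsed = 03:00 − 18:50 (+1 day) = 8 hours 10 minutes.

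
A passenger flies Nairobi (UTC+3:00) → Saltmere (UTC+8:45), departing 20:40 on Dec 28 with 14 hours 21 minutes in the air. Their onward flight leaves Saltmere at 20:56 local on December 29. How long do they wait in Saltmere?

4 hours 10 minutes

Convert departure to UTC: 20:40 − 3:00 = 17:40 UTC on Dec 28.
Add 14 hours 21 minutes flight time → 08:01 UTC (Dec 29).
Saltmere is UTC+8:45, so local arrival = 08:01 + 8:45 = 16:46 on Dec 29.
Layover = 20:56 − 16:46 = 4 hours 10 minutes.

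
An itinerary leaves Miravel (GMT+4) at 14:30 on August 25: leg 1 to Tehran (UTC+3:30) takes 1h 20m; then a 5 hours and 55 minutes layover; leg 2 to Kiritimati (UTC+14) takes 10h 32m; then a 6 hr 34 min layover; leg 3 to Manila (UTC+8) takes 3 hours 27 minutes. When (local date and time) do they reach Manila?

22:18 on August 26

Convert departure to UTC: 14:30 − 4:00 = 10:30 UTC on Aug 25.
Add 1 hour 20 minutes leg 1 → 11:50 UTC.
Add 5 hours and 55 minutes layover in Tehran → 17:45 UTC.
Add 10 hours and 32 minutes leg 2 → 04:17 UTC (Aug 26).
Add 6 hours and 34 minutes layover in Kiritimati → 10:51 UTC.
Add 3 hours and 27 minutes leg 3 → 14:18 UTC.
Manila is UTC+8:00, so local arrival = 14:18 + 8:00 = 22:18 on Aug 26.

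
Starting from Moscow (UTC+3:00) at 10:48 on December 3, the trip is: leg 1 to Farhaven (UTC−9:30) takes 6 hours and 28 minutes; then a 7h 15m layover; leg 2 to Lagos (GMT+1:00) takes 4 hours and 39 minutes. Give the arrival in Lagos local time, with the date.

03:10 on December 4

Convert departure to UTC: 10:48 − 3:00 = 07:48 UTC on Dec 3.
Add 6 hours and 28 minutes leg 1 → 14:16 UTC.
Add 7 hours and 15 minutes layover in Farhaven → 21:31 UTC.
Add 4 hours 39 minutes leg 2 → 02:10 UTC (Dec 4).
Lagos is UTC+1:00, so local arrival = 02:10 + 1:00 = 03:10 on Dec 4.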